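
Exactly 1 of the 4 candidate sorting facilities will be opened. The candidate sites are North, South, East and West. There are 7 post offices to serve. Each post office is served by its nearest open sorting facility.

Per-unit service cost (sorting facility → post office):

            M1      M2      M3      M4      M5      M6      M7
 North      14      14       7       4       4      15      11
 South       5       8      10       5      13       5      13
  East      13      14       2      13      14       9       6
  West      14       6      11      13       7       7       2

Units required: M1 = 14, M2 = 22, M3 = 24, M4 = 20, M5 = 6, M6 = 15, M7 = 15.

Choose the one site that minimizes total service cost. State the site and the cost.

With exactly 1 open, each post office uses its cheapest among the chosen.
{South}: M1→South 5·14=70, M2→South 8·22=176, M3→South 10·24=240, M4→South 5·20=100, M5→South 13·6=78, M6→South 5·15=75, M7→South 13·15=195. Service cost 934.
{West}: service cost 1029
{East}: service cost 1107
Among all 4 size-1 choices, {South} is lowest.

Choose South only; total service cost 934.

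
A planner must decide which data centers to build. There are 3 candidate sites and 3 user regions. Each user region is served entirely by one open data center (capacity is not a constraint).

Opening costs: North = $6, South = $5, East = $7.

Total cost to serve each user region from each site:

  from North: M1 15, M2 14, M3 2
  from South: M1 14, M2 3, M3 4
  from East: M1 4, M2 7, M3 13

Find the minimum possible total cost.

Minimum total cost: 23

For any fixed open set, each user region goes to its cheapest open site; total = fixed + service.
{South, East}: M1→East 4, M2→South 3, M3→South 4. Service 11; fixed 12; total 23.
{North, East}: service 13 + fixed 13 = 26
{South}: service 21 + fixed 5 = 26
{North, South, East}: service 9 + fixed 18 = 27
(All 7 nonempty subsets were checked; South and East is lowest.)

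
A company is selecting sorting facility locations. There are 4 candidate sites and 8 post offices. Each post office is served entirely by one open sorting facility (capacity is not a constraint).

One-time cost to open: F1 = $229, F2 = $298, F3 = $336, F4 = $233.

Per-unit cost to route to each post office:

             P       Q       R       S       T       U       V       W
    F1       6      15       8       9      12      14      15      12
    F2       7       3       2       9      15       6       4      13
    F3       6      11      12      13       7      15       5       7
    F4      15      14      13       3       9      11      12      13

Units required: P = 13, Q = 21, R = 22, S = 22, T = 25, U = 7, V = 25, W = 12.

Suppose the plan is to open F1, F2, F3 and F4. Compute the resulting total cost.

Total cost: 1748

Each post office is assigned to its cheapest site among the open ones.
{F1, F2, F3, F4}: P→F1 6·13=78, Q→F2 3·21=63, R→F2 2·22=44, S→F4 3·22=66, T→F3 7·25=175, U→F2 6·7=42, V→F2 4·25=100, W→F3 7·12=84. Service 652; fixed 1096; total 1748.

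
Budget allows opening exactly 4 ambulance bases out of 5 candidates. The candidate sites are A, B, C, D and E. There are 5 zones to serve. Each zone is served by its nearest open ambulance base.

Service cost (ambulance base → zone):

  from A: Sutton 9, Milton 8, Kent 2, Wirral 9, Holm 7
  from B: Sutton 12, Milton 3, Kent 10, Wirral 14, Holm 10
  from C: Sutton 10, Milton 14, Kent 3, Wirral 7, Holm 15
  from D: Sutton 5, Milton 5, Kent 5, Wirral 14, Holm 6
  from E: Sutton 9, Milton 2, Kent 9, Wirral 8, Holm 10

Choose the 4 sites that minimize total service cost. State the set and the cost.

With exactly 4 open, each zone uses its cheapest among the chosen.
{A, C, D, E}: Sutton→D 5, Milton→E 2, Kent→A 2, Wirral→C 7, Holm→D 6. Service cost 22.
{A, B, C, D}: service cost 23
{A, B, D, E}: service cost 23
Among all 5 size-4 choices, {A, C, D, E} is lowest.

Choose A, C, D and E; total service cost 22.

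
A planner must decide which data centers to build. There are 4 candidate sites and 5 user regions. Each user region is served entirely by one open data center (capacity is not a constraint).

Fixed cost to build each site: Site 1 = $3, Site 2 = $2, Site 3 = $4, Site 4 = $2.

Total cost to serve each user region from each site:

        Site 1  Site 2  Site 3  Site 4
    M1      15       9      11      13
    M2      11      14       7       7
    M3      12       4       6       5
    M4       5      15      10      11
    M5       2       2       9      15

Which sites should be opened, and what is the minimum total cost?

Open Site 1, Site 2 and Site 4; minimum total cost 34.

For any fixed open set, each user region goes to its cheapest open site; total = fixed + service.
{Site 1, Site 2, Site 4}: M1→Site 2 9, M2→Site 4 7, M3→Site 2 4, M4→Site 1 5, M5→Site 1 2. Service 27; fixed 7; total 34.
{Site 1, Site 2}: service 31 + fixed 5 = 36
{Site 1, Site 2, Site 3}: service 27 + fixed 9 = 36
{Site 1, Site 2, Site 3, Site 4}: M1→Site 2 9, M2→Site 3 7, M3→Site 2 4, M4→Site 1 5, M5→Site 1 2. Service 27; fixed 11; total 38.
No other subset beats 34.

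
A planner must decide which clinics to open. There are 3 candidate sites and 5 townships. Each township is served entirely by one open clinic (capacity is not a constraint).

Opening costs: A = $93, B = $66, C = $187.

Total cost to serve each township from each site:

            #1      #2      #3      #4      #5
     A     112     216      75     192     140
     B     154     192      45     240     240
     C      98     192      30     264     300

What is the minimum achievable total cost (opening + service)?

For any fixed open set, each township goes to its cheapest open site; total = fixed + service.
{A}: #1→A 112, #2→A 216, #3→A 75, #4→A 192, #5→A 140. Service 735; fixed 93; total 828.
{A, B}: #1→A 112, #2→B 192, #3→B 45, #4→A 192, #5→A 140. Service 681; fixed 159; total 840.
{A, C}: service 652 + fixed 280 = 932
{A, B, C}: service 652 + fixed 346 = 998
No other subset beats 828.

Minimum total cost: 828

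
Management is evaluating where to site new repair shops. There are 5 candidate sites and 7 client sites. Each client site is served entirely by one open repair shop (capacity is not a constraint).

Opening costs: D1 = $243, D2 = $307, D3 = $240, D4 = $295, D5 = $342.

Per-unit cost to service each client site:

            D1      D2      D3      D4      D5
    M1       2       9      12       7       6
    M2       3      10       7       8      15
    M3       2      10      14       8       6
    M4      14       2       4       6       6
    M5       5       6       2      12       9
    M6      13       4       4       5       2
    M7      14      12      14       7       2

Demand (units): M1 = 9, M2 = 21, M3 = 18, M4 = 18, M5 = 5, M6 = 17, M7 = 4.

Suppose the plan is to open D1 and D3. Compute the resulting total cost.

Total cost: 806

Each client site is assigned to its cheapest site among the open ones.
{D1, D3}: M1→D1 2·9=18, M2→D1 3·21=63, M3→D1 2·18=36, M4→D3 4·18=72, M5→D3 2·5=10, M6→D3 4·17=68, M7→D1 14·4=56. Service 323; fixed 483; total 806.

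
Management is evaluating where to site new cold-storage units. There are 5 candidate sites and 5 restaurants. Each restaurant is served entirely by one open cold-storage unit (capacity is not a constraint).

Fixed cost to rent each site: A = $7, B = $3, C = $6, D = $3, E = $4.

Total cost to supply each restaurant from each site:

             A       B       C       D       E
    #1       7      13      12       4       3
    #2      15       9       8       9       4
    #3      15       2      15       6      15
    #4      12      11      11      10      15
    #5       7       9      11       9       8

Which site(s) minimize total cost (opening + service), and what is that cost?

Open B and E; minimum total cost 35.

For any fixed open set, each restaurant goes to its cheapest open site; total = fixed + service.
{B, E}: #1→E 3, #2→E 4, #3→B 2, #4→B 11, #5→E 8. Service 28; fixed 7; total 35.
{B, D, E}: service 27 + fixed 10 = 37
{D, E}: service 31 + fixed 7 = 38
{A, B, C, D, E}: service 26 + fixed 23 = 49
No other subset beats 35.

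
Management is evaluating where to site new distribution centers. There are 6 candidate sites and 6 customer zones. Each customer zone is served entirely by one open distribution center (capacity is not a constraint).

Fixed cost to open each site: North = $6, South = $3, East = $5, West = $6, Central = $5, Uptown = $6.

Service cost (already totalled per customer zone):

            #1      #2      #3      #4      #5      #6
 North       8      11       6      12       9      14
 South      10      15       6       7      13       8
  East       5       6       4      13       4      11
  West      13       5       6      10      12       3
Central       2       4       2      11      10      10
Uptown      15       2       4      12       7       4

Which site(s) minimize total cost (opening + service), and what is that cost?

Open South, Central and Uptown; minimum total cost 38.

For any fixed open set, each customer zone goes to its cheapest open site; total = fixed + service.
{South, Central, Uptown}: #1→Central 2, #2→Uptown 2, #3→Central 2, #4→South 7, #5→Uptown 7, #6→Uptown 4. Service 24; fixed 14; total 38.
{Central, Uptown}: service 28 + fixed 11 = 39
{South, East, Central}: service 27 + fixed 13 = 40
{North, South, East, West, Central, Uptown}: service 20 + fixed 31 = 51
No other subset beats 38.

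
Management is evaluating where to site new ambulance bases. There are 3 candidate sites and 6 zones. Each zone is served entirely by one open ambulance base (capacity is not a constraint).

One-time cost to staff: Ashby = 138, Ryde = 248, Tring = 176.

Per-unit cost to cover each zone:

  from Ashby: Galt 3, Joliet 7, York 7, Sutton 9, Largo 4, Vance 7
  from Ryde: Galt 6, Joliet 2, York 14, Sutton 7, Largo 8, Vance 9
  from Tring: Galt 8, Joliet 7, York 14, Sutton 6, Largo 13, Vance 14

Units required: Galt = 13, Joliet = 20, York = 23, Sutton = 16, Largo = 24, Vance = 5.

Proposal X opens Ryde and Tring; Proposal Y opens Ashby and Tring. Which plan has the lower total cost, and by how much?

Proposal Y is cheaper by 316.

Proposal X: {Ryde, Tring}: Galt→Ryde 6·13=78, Joliet→Ryde 2·20=40, York→Ryde 14·23=322, Sutton→Tring 6·16=96, Largo→Ryde 8·24=192, Vance→Ryde 9·5=45. Service 773; fixed 424; total 1197.
Proposal Y: {Ashby, Tring}: Galt→Ashby 3·13=39, Joliet→Ashby 7·20=140, York→Ashby 7·23=161, Sutton→Tring 6·16=96, Largo→Ashby 4·24=96, Vance→Ashby 7·5=35. Service 567; fixed 314; total 881.
Difference: |1197 − 881| = 316.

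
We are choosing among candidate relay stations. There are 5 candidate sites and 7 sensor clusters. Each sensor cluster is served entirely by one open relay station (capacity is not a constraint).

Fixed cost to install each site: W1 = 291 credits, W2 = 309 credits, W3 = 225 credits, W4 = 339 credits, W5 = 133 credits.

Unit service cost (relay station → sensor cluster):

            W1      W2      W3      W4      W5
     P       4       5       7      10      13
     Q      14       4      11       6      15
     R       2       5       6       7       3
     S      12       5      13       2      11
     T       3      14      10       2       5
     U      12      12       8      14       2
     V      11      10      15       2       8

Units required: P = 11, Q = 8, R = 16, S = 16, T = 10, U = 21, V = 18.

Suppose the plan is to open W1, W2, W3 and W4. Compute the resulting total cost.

Total cost: 1528

Each sensor cluster is assigned to its cheapest site among the open ones.
{W1, W2, W3, W4}: P→W1 4·11=44, Q→W2 4·8=32, R→W1 2·16=32, S→W4 2·16=32, T→W4 2·10=20, U→W3 8·21=168, V→W4 2·18=36. Service 364; fixed 1164; total 1528.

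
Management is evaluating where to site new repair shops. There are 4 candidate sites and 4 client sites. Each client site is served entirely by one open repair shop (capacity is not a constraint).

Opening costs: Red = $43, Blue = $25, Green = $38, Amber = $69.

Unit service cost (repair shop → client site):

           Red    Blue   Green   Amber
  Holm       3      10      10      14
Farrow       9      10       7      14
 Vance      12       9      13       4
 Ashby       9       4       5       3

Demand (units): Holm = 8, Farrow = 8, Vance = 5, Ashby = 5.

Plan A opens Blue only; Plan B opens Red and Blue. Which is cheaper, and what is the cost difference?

Plan B is cheaper by 21.

Plan A: {Blue}: Holm→Blue 10·8=80, Farrow→Blue 10·8=80, Vance→Blue 9·5=45, Ashby→Blue 4·5=20. Service 225; fixed 25; total 250.
Plan B: {Red, Blue}: Holm→Red 3·8=24, Farrow→Red 9·8=72, Vance→Blue 9·5=45, Ashby→Blue 4·5=20. Service 161; fixed 68; total 229.
Difference: |250 − 229| = 21.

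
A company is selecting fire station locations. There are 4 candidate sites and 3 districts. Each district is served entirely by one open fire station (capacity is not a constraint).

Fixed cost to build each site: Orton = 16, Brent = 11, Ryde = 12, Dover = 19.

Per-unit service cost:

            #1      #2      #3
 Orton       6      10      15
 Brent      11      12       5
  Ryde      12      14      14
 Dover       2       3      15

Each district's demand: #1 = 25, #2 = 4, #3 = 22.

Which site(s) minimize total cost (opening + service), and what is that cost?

Open Brent and Dover; minimum total cost 202.

For any fixed open set, each district goes to its cheapest open site; total = fixed + service.
{Brent, Dover}: #1→Dover 2·25=50, #2→Dover 3·4=12, #3→Brent 5·22=110. Service 172; fixed 30; total 202.
{Brent, Ryde, Dover}: #1→Dover 2·25=50, #2→Dover 3·4=12, #3→Brent 5·22=110. Service 172; fixed 42; total 214.
{Orton, Brent, Dover}: service 172 + fixed 46 = 218
{Orton, Brent, Ryde, Dover}: #1→Dover 2·25=50, #2→Dover 3·4=12, #3→Brent 5·22=110. Service 172; fixed 58; total 230.
No other subset beats 202.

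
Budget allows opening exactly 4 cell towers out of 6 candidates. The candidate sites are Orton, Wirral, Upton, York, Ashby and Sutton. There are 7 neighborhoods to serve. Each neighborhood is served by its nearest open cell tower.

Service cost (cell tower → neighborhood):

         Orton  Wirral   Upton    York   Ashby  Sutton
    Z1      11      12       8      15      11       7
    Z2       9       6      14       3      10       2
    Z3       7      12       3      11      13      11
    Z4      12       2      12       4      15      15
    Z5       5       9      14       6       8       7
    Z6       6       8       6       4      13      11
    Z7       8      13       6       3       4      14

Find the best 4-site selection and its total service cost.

Choose Wirral, Upton, York and Sutton; total service cost 27.

With exactly 4 open, each neighborhood uses its cheapest among the chosen.
{Wirral, Upton, York, Sutton}: Z1→Sutton 7, Z2→Sutton 2, Z3→Upton 3, Z4→Wirral 2, Z5→York 6, Z6→York 4, Z7→York 3. Service cost 27.
{Orton, Wirral, Upton, York}: service cost 28
{Orton, Upton, York, Sutton}: service cost 28
Among all 15 size-4 choices, {Wirral, Upton, York, Sutton} is lowest.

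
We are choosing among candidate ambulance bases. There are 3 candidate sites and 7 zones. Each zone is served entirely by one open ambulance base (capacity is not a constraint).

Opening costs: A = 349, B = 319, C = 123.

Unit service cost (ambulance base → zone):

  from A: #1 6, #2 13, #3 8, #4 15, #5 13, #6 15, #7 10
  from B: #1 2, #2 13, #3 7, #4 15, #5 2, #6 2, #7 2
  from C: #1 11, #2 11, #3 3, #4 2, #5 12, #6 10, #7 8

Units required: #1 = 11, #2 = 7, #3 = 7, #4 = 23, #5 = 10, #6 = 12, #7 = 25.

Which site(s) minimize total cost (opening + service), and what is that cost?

For any fixed open set, each zone goes to its cheapest open site; total = fixed + service.
{B, C}: #1→B 2·11=22, #2→C 11·7=77, #3→C 3·7=21, #4→C 2·23=46, #5→B 2·10=20, #6→B 2·12=24, #7→B 2·25=50. Service 260; fixed 442; total 702.
{C}: #1→C 11·11=121, #2→C 11·7=77, #3→C 3·7=21, #4→C 2·23=46, #5→C 12·10=120, #6→C 10·12=120, #7→C 8·25=200. Service 705; fixed 123; total 828.
{B}: service 601 + fixed 319 = 920
{A, B, C}: service 260 + fixed 791 = 1051
(All 7 nonempty subsets were checked; B and C is lowest.)

Open B and C; minimum total cost 702.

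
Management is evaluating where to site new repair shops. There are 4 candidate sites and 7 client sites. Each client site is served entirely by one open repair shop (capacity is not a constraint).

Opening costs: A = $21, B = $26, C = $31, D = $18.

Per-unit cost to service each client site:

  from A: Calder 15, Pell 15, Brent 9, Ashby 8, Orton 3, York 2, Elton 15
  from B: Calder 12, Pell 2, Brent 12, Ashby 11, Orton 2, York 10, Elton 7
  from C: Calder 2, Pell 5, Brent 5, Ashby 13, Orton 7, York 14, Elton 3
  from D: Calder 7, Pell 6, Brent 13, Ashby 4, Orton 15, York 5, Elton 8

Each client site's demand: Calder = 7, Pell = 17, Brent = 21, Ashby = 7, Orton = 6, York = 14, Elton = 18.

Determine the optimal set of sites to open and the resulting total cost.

For any fixed open set, each client site goes to its cheapest open site; total = fixed + service.
{A, B, C, D}: Calder→C 2·7=14, Pell→B 2·17=34, Brent→C 5·21=105, Ashby→D 4·7=28, Orton→B 2·6=12, York→A 2·14=28, Elton→C 3·18=54. Service 275; fixed 96; total 371.
{A, B, C}: service 303 + fixed 78 = 381
{B, C, D}: Calder→C 2·7=14, Pell→B 2·17=34, Brent→C 5·21=105, Ashby→D 4·7=28, Orton→B 2·6=12, York→D 5·14=70, Elton→C 3·18=54. Service 317; fixed 75; total 392.
{D}: Calder→D 7·7=49, Pell→D 6·17=102, Brent→D 13·21=273, Ashby→D 4·7=28, Orton→D 15·6=90, York→D 5·14=70, Elton→D 8·18=144. Service 756; fixed 18; total 774.
No other subset beats 371.

Open A, B, C and D; minimum total cost 371.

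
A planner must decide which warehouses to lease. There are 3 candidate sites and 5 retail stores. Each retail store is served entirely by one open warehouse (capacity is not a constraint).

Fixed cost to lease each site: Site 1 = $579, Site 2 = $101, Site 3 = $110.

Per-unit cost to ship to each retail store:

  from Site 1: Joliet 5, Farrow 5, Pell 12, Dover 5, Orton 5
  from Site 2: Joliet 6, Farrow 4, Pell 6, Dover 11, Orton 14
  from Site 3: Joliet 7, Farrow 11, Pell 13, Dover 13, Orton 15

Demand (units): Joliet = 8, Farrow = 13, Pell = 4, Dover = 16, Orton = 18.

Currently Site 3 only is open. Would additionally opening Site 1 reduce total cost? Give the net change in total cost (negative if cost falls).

Current service cost with {Site 3}: 729.
Adding Site 1: each retail store re-picks its cheapest; new service cost 323, saving 406.
Extra fixed cost: 579. Net change = 579 − 406 = 173.
(Totals: 839 → 1012.)

No — net change +173 (cost rises by 173).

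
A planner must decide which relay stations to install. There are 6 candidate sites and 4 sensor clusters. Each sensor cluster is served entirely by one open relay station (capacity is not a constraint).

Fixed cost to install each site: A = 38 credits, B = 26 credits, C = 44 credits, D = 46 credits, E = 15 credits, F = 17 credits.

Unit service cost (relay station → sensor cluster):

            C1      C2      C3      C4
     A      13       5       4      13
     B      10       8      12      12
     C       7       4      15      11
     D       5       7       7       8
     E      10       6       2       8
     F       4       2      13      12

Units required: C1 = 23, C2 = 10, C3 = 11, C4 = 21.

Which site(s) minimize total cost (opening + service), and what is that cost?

Open E and F; minimum total cost 334.

For any fixed open set, each sensor cluster goes to its cheapest open site; total = fixed + service.
{E, F}: C1→F 4·23=92, C2→F 2·10=20, C3→E 2·11=22, C4→E 8·21=168. Service 302; fixed 32; total 334.
{B, E, F}: service 302 + fixed 58 = 360
{A, E, F}: service 302 + fixed 70 = 372
{A, B, C, D, E, F}: C1→F 4·23=92, C2→F 2·10=20, C3→E 2·11=22, C4→D 8·21=168. Service 302; fixed 186; total 488.
No other subset beats 334.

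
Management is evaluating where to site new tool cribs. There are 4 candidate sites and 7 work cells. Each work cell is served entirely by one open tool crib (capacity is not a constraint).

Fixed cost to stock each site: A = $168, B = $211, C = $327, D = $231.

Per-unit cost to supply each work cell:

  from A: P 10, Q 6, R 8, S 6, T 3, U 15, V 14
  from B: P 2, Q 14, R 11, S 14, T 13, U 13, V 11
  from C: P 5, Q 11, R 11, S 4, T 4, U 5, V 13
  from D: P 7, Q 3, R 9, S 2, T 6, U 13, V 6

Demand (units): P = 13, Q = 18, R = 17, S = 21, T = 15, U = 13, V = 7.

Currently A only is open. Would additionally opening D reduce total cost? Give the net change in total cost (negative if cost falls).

Yes — net change −28 (cost falls by 28).

Current service cost with {A}: 838.
Adding D: each work cell re-picks its cheapest; new service cost 579, saving 259.
Extra fixed cost: 231. Net change = 231 − 259 = -28.
(Totals: 1006 → 978.)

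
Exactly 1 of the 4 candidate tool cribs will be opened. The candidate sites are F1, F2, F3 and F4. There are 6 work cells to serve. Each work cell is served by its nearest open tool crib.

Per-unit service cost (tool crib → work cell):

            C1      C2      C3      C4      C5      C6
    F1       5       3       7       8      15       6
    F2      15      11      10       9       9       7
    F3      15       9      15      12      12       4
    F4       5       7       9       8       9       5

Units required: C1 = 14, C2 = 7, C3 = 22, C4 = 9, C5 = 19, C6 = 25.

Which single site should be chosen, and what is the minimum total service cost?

With exactly 1 open, each work cell uses its cheapest among the chosen.
{F4}: C1→F4 5·14=70, C2→F4 7·7=49, C3→F4 9·22=198, C4→F4 8·9=72, C5→F4 9·19=171, C6→F4 5·25=125. Service cost 685.
{F1}: service cost 752
{F2}: service cost 934
Among all 4 size-1 choices, {F4} is lowest.

Choose F4 only; total service cost 685.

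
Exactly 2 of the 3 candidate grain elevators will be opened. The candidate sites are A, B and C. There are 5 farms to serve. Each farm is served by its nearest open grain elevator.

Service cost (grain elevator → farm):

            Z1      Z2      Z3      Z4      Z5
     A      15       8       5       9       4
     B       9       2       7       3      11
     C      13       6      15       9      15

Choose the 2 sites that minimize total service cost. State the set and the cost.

With exactly 2 open, each farm uses its cheapest among the chosen.
{A, B}: Z1→B 9, Z2→B 2, Z3→A 5, Z4→B 3, Z5→A 4. Service cost 23.
{B, C}: service cost 32
{A, C}: service cost 37
Among all 3 size-2 choices, {A, B} is lowest.

Choose A and B; total service cost 23.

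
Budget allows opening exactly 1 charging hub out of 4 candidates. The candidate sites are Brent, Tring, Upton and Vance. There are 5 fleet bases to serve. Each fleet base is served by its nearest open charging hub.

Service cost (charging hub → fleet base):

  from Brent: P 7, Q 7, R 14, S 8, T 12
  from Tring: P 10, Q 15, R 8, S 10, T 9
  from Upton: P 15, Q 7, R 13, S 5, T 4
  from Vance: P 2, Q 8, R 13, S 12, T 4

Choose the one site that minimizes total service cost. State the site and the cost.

Choose Vance only; total service cost 39.

With exactly 1 open, each fleet base uses its cheapest among the chosen.
{Vance}: P→Vance 2, Q→Vance 8, R→Vance 13, S→Vance 12, T→Vance 4. Service cost 39.
{Upton}: service cost 44
{Brent}: service cost 48
Among all 4 size-1 choices, {Vance} is lowest.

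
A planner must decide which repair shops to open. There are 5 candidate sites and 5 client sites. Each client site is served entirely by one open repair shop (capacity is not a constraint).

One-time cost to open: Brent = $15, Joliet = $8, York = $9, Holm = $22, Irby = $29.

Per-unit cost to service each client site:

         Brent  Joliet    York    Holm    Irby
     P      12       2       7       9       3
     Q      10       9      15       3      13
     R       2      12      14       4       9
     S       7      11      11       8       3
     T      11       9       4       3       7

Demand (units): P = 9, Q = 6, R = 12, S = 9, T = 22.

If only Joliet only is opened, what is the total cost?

Each client site is assigned to its cheapest site among the open ones.
{Joliet}: P→Joliet 2·9=18, Q→Joliet 9·6=54, R→Joliet 12·12=144, S→Joliet 11·9=99, T→Joliet 9·22=198. Service 513; fixed 8; total 521.

Total cost: 521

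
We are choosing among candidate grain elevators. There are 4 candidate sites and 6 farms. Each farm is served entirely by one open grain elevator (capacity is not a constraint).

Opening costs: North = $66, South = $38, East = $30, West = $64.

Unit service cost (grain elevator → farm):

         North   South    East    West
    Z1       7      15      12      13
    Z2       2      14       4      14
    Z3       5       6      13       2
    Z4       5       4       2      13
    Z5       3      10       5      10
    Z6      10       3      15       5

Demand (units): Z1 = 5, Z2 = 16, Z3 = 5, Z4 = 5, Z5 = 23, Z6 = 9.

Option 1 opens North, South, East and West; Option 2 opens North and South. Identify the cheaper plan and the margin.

Option 2 is cheaper by 69.

Option 1: {North, South, East, West}: Z1→North 7·5=35, Z2→North 2·16=32, Z3→West 2·5=10, Z4→East 2·5=10, Z5→North 3·23=69, Z6→South 3·9=27. Service 183; fixed 198; total 381.
Option 2: {North, South}: Z1→North 7·5=35, Z2→North 2·16=32, Z3→North 5·5=25, Z4→South 4·5=20, Z5→North 3·23=69, Z6→South 3·9=27. Service 208; fixed 104; total 312.
Difference: |381 − 312| = 69.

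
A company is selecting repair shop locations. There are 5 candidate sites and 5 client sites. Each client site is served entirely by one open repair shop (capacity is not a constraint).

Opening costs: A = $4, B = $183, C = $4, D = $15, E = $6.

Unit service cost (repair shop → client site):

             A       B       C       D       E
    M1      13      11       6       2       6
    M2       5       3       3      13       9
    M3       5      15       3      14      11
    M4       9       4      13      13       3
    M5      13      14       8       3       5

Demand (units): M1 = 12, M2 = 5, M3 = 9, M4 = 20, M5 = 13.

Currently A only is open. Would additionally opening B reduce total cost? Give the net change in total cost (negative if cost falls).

Current service cost with {A}: 575.
Adding B: each client site re-picks its cheapest; new service cost 441, saving 134.
Extra fixed cost: 183. Net change = 183 − 134 = 49.
(Totals: 579 → 628.)

No — net change +49 (cost rises by 49).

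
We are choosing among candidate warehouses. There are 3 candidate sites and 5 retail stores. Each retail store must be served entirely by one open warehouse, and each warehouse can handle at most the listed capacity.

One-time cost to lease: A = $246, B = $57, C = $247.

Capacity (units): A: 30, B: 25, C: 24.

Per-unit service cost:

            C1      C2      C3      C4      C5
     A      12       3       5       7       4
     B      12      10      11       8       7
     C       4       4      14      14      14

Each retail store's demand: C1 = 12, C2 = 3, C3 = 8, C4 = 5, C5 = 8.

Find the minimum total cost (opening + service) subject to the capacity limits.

Open {B, C}: C1→C 4·12=48, C2→C 4·3=12, C3→B 11·8=88, C4→B 8·5=40, C5→B 7·8=56.
Loads: B carries 21/25, C carries 15/24. Service 244; fixed 304; total 548.
Next best feasible plan costs 563.

Minimum total cost: 548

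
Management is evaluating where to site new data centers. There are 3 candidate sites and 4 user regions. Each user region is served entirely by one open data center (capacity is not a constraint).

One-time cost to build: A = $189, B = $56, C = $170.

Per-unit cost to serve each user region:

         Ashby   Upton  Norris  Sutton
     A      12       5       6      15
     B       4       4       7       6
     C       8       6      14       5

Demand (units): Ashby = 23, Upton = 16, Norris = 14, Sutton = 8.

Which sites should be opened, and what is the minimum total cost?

Open B only; minimum total cost 358.

For any fixed open set, each user region goes to its cheapest open site; total = fixed + service.
{B}: Ashby→B 4·23=92, Upton→B 4·16=64, Norris→B 7·14=98, Sutton→B 6·8=48. Service 302; fixed 56; total 358.
{B, C}: service 294 + fixed 226 = 520
{A, B}: Ashby→B 4·23=92, Upton→B 4·16=64, Norris→A 6·14=84, Sutton→B 6·8=48. Service 288; fixed 245; total 533.
{A, B, C}: service 280 + fixed 415 = 695
No other subset beats 358.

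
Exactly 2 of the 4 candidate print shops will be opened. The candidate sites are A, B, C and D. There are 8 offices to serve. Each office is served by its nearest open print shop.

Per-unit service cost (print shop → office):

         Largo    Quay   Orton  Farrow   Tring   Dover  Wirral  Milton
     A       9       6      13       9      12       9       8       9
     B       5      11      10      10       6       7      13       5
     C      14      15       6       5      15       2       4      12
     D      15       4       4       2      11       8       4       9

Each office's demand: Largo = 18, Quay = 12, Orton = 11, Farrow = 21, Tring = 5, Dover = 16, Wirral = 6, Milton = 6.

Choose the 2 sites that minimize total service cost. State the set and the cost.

Choose B and D; total service cost 420.

With exactly 2 open, each office uses its cheapest among the chosen.
{B, D}: Largo→B 5·18=90, Quay→D 4·12=48, Orton→D 4·11=44, Farrow→D 2·21=42, Tring→B 6·5=30, Dover→B 7·16=112, Wirral→D 4·6=24, Milton→B 5·6=30. Service cost 420.
{B, C}: service cost 509
{C, D}: service cost 551
Among all 6 size-2 choices, {B, D} is lowest.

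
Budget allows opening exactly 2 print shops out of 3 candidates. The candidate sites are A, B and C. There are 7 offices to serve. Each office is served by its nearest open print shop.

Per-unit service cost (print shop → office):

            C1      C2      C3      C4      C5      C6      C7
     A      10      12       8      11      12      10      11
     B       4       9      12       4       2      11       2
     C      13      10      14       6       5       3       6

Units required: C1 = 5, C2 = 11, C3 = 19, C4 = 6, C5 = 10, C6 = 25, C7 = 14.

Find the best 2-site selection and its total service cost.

Choose B and C; total service cost 494.

With exactly 2 open, each office uses its cheapest among the chosen.
{B, C}: C1→B 4·5=20, C2→B 9·11=99, C3→B 12·19=228, C4→B 4·6=24, C5→B 2·10=20, C6→C 3·25=75, C7→B 2·14=28. Service cost 494.
{A, C}: service cost 557
{A, B}: service cost 593
Among all 3 size-2 choices, {B, C} is lowest.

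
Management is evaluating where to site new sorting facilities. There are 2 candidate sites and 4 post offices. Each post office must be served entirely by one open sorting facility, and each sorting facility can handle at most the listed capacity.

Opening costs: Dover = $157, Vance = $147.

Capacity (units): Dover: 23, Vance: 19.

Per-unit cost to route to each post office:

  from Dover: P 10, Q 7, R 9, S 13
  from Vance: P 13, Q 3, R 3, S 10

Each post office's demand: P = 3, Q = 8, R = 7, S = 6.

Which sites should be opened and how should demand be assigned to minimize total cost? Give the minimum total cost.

Minimum total cost: 457

Open {Dover, Vance}: P→Dover 10·3=30, Q→Vance 3·8=24, R→Vance 3·7=21, S→Dover 13·6=78.
Loads: Dover carries 9/23, Vance carries 15/19. Service 153; fixed 304; total 457.
Next best feasible plan costs 466.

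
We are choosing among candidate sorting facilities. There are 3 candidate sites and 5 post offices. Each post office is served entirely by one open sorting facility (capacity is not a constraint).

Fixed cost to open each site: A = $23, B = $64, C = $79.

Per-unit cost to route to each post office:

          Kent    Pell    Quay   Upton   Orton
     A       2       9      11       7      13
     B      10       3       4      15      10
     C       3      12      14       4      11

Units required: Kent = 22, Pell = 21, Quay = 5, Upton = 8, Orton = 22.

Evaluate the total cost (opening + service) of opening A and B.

Total cost: 490

Each post office is assigned to its cheapest site among the open ones.
{A, B}: Kent→A 2·22=44, Pell→B 3·21=63, Quay→B 4·5=20, Upton→A 7·8=56, Orton→B 10·22=220. Service 403; fixed 87; total 490.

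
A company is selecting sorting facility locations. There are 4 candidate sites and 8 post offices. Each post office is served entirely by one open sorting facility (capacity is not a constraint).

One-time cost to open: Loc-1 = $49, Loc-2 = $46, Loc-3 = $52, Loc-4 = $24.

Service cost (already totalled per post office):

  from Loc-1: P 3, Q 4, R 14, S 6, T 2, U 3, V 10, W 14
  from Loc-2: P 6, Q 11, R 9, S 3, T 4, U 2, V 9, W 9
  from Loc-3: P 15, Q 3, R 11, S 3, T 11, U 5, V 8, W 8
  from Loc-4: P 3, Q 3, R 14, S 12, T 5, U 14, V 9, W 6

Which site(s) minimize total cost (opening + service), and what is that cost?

For any fixed open set, each post office goes to its cheapest open site; total = fixed + service.
{Loc-4}: P→Loc-4 3, Q→Loc-4 3, R→Loc-4 14, S→Loc-4 12, T→Loc-4 5, U→Loc-4 14, V→Loc-4 9, W→Loc-4 6. Service 66; fixed 24; total 90.
{Loc-2}: service 53 + fixed 46 = 99
{Loc-1}: service 56 + fixed 49 = 105
{Loc-1, Loc-2, Loc-3, Loc-4}: service 36 + fixed 171 = 207
No other subset beats 90.

Open Loc-4 only; minimum total cost 90.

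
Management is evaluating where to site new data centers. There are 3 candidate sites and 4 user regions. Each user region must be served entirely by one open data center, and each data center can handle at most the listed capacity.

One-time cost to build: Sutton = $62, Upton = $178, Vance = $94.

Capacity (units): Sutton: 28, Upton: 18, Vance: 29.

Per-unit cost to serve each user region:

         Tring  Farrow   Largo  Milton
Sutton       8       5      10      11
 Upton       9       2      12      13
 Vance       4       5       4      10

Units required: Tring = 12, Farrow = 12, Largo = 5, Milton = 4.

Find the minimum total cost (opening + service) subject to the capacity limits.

Open {Sutton, Vance}: Tring→Vance 4·12=48, Farrow→Sutton 5·12=60, Largo→Vance 4·5=20, Milton→Vance 10·4=40.
Loads: Sutton carries 12/28, Vance carries 21/29. Service 168; fixed 156; total 324.
Next best feasible plan costs 328.

Minimum total cost: 324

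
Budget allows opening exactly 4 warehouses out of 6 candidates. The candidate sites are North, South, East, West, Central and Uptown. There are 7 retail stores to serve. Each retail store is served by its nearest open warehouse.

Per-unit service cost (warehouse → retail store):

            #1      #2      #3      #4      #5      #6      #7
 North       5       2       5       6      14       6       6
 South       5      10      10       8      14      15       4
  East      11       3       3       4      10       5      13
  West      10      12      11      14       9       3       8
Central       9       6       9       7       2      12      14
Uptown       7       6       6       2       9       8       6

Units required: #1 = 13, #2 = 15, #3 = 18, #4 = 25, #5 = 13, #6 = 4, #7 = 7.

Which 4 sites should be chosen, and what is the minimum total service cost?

With exactly 4 open, each retail store uses its cheapest among the chosen.
{North, East, Central, Uptown}: #1→North 5·13=65, #2→North 2·15=30, #3→East 3·18=54, #4→Uptown 2·25=50, #5→Central 2·13=26, #6→East 5·4=20, #7→North 6·7=42. Service cost 287.
{South, East, Central, Uptown}: service cost 288
{North, South, Central, Uptown}: service cost 313
Among all 15 size-4 choices, {North, East, Central, Uptown} is lowest.

Choose North, East, Central and Uptown; total service cost 287.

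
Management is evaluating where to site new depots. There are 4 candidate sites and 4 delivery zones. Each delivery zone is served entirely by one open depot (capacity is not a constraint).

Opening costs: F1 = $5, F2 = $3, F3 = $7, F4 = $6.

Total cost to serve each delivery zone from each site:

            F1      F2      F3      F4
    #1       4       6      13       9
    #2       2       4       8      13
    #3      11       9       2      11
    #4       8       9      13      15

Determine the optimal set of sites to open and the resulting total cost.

For any fixed open set, each delivery zone goes to its cheapest open site; total = fixed + service.
{F1, F3}: #1→F1 4, #2→F1 2, #3→F3 2, #4→F1 8. Service 16; fixed 12; total 28.
{F1}: #1→F1 4, #2→F1 2, #3→F1 11, #4→F1 8. Service 25; fixed 5; total 30.
{F1, F2}: service 23 + fixed 8 = 31
{F1, F2, F3, F4}: #1→F1 4, #2→F1 2, #3→F3 2, #4→F1 8. Service 16; fixed 21; total 37.
No other subset beats 28.

Open F1 and F3; minimum total cost 28.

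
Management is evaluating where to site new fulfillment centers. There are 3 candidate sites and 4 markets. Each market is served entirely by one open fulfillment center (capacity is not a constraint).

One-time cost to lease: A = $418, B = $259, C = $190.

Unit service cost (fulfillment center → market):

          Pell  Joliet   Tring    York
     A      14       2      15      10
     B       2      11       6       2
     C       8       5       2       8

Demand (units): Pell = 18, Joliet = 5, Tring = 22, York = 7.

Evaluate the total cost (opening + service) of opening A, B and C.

Each market is assigned to its cheapest site among the open ones.
{A, B, C}: Pell→B 2·18=36, Joliet→A 2·5=10, Tring→C 2·22=44, York→B 2·7=14. Service 104; fixed 867; total 971.

Total cost: 971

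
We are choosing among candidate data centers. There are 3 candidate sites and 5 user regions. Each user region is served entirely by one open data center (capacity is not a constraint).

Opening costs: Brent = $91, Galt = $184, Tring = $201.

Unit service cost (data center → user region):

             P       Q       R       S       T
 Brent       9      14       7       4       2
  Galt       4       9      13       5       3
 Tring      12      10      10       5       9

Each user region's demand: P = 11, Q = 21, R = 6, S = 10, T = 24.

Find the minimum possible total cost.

For any fixed open set, each user region goes to its cheapest open site; total = fixed + service.
{Brent}: P→Brent 9·11=99, Q→Brent 14·21=294, R→Brent 7·6=42, S→Brent 4·10=40, T→Brent 2·24=48. Service 523; fixed 91; total 614.
{Galt}: service 433 + fixed 184 = 617
{Brent, Galt}: P→Galt 4·11=44, Q→Galt 9·21=189, R→Brent 7·6=42, S→Brent 4·10=40, T→Brent 2·24=48. Service 363; fixed 275; total 638.
{Brent, Galt, Tring}: service 363 + fixed 476 = 839
No other subset beats 614.

Minimum total cost: 614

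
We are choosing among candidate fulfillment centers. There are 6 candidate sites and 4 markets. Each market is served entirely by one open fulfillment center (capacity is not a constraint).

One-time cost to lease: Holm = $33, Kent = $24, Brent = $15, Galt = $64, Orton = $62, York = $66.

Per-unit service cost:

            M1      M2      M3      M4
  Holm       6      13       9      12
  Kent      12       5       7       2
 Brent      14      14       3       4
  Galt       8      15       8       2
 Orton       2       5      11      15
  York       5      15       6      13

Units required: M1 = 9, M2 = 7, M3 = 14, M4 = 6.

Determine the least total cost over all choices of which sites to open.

Minimum total cost: 196

For any fixed open set, each market goes to its cheapest open site; total = fixed + service.
{Brent, Orton}: M1→Orton 2·9=18, M2→Orton 5·7=35, M3→Brent 3·14=42, M4→Brent 4·6=24. Service 119; fixed 77; total 196.
{Kent, Brent, Orton}: service 107 + fixed 101 = 208
{Holm, Kent, Brent}: M1→Holm 6·9=54, M2→Kent 5·7=35, M3→Brent 3·14=42, M4→Kent 2·6=12. Service 143; fixed 72; total 215.
{Holm, Kent, Brent, Galt, Orton, York}: service 107 + fixed 264 = 371
No other subset beats 196.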